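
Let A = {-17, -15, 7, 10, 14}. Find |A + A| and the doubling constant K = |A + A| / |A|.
K = |A + A| / |A| = 15/5 = 3

Enumerate A + A = {a + b : a, b ∈ A}. With |A| = 5, there are |A|^2 = 25 ordered sum pairs; collecting distinct values, A + A = {-34, -32, -30, -10, -8, -7, -5, -3, -1, 14, 17, 20, 21, 24, 28}, so |A + A| = 15. Thus K = 15/5 = 3. For comparison, the minimum possible |A + A| over all 5-element sets is 2·5 − 1 = 9 (so min K = 9/5), attained only by arithmetic progressions.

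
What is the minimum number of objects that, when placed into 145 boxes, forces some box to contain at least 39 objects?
n = (39 − 1)·145 + 1 = 5511

By the generalised pigeonhole principle, to guarantee some box contains ≥ r objects we need more than (r − 1) · k objects total. Threshold: n = (r − 1) · k + 1. With r = 39 and k = 145: n = 38 · 145 + 1 = 5510 + 1 = 5511. For n = 5510 = 38 · 145, we can put exactly 38 objects in every box, avoiding 39 in any single one — so 5511 is tight.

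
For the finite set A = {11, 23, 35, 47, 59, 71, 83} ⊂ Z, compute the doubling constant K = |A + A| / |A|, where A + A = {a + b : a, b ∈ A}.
K = |A + A| / |A| = 13/7

Enumerate A + A = {a + b : a, b ∈ A}. With |A| = 7, there are |A|^2 = 49 ordered sum pairs; collecting distinct values, A + A = {22, 34, 46, 58, 70, 82, 94, 106, 118, 130, 142, 154, 166}, so |A + A| = 13. Thus K = 13/7. Here |A + A| = 2|A| − 1 = 13, the minimum possible — so K = 13/7 is minimal, which holds iff A is an arithmetic progression.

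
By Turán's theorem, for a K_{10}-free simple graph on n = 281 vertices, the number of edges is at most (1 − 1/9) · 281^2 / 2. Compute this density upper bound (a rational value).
Turán density bound = (8/9) · 281^2/2 = 315844/9 ≈ 35093.7778

Turán's theorem: ex(n, K_{r+1}) is achieved by the complete r-partite Turán graph T(n, r) with parts as balanced as possible, and is at most (1 − 1/r) · n^2/2. For r = 9, n = 281: the density bound is (8/9) · 78961/2 = 315844/9 ≈ 35093.7778. The integer-valued extremum is e(T(281, 9)) = 35093, which is strictly less than the density bound 315844/9 since 9 ∤ 281 (the parts of T(281, 9) cannot all be equal).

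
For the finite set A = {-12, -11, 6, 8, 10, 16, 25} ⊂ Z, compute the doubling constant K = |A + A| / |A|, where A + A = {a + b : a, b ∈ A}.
K = |A + A| / |A| = 26/7

Enumerate A + A = {a + b : a, b ∈ A}. With |A| = 7, there are |A|^2 = 49 ordered sum pairs; collecting distinct values, A + A = {-24, -23, -22, -6, -5, -4, -3, -2, -1, 4, 5, 12, 13, 14, 16, 18, 20, 22, 24, 26, 31, 32, 33, 35, 41, 50}, so |A + A| = 26. Thus K = 26/7. For comparison, the minimum possible |A + A| over all 7-element sets is 2·7 − 1 = 13 (so min K = 13/7), attained only by arithmetic progressions.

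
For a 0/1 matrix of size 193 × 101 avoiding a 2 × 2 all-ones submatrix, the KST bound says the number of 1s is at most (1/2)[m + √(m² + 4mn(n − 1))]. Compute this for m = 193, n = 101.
z(193, 101; 2, 2) ≤ (1/2)[193 + √(193² + 4·193·101·100)] = (1/2)[193 + √7834449] = 1496.0043

Kővári–Sós–Turán: let r_1, ..., r_193 be the row sums and z = Σ r_i the total number of 1s. Each pair of columns can share at most one row with both entries 1 (else a 2×2 all-ones block appears), so Σ_i C(r_i, 2) ≤ C(101, 2) = 5050. By convexity Σ_i C(r_i, 2) ≥ 193·C(z/193, 2) = z(z − 193)/(2·193), giving z² − 193z − 193·101·100 ≤ 0 and hence z ≤ (1/2)[193 + √(37249 + 4·1949300)] = (1/2)[193 + √7834449] ≈ (1/2)(193 + 2799.0086) = 1496.0043.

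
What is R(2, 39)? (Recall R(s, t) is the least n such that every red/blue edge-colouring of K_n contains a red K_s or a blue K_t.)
R(2, 39) = 39

R(2, k) = k for all k ≥ 2: in a 2-colouring of K_k, either some edge is red (a red K_2) or all edges are blue (a blue K_k). And K_{38} coloured all-blue has no blue K_39, so R(2, 39) > 38. Hence R(2, 39) = 39.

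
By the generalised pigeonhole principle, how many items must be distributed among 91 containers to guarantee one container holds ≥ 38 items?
n = (38 − 1)·91 + 1 = 3368

By the generalised pigeonhole principle, to guarantee some box contains ≥ r objects we need more than (r − 1) · k objects total. Threshold: n = (r − 1) · k + 1. With r = 38 and k = 91: n = 37 · 91 + 1 = 3367 + 1 = 3368. For n = 3367 = 37 · 91, we can put exactly 37 objects in every box, avoiding 38 in any single one — so 3368 is tight.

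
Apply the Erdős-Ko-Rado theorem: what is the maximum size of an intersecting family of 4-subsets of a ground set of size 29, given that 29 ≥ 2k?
max |F| = C(28, 3) = 3276

The Erdős-Ko-Rado theorem states: for n ≥ 2k, an intersecting family of k-subsets of an n-element set has size at most C(n − 1, k − 1), with equality for 'star' families {A ⊆ [n] : |A| = k, i ∈ A} (fix an element i). For n = 29, k = 4: C(28, 3) = 3276.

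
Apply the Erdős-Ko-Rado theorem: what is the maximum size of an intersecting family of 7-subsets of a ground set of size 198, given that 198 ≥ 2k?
max |F| = C(197, 6) = 75176946208

Erdős-Ko-Rado (1961): when n ≥ 2k, max |F| = C(n−1, k−1). The bound is attained by the star {A : i ∈ A} for any fixed i ∈ [n]. Here C(198−1, 7−1) = C(197, 6) = 75176946208.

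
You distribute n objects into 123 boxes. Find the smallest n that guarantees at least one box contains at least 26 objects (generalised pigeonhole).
n = (26 − 1)·123 + 1 = 3076

By the generalised pigeonhole principle, to guarantee some box contains ≥ r objects we need more than (r − 1) · k objects total. Threshold: n = (r − 1) · k + 1. With r = 26 and k = 123: n = 25 · 123 + 1 = 3075 + 1 = 3076. For n = 3075 = 25 · 123, we can put exactly 25 objects in every box, avoiding 26 in any single one — so 3076 is tight.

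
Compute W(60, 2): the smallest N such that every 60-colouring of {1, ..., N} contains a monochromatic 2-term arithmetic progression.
W(60, 2) = 60 + 1 = 61

A 2-term AP is any pair of integers, so a monochromatic 2-AP exists iff some colour is used at least twice. With 60 colours, the colouring i ↦ i on {1, ..., 60} uses each colour once, avoiding any monochromatic pair, so W(60, 2) > 60. For {1, ..., 61}, pigeonhole forces two integers of the same colour, which form a monochromatic 2-AP. Hence W(60, 2) = 61.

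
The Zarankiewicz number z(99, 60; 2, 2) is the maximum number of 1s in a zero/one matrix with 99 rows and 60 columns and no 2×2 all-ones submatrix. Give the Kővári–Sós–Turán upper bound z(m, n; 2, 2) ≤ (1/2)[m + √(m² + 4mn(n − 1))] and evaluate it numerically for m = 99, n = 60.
z(99, 60; 2, 2) ≤ (1/2)[99 + √(99² + 4·99·60·59)] = (1/2)[99 + √1411641] = 643.5625

Kővári–Sós–Turán: let r_1, ..., r_99 be the row sums and z = Σ r_i the total number of 1s. Each pair of columns can share at most one row with both entries 1 (else a 2×2 all-ones block appears), so Σ_i C(r_i, 2) ≤ C(60, 2) = 1770. By convexity Σ_i C(r_i, 2) ≥ 99·C(z/99, 2) = z(z − 99)/(2·99), giving z² − 99z − 99·60·59 ≤ 0 and hence z ≤ (1/2)[99 + √(9801 + 4·350460)] = (1/2)[99 + √1411641] ≈ (1/2)(99 + 1188.125) = 643.5625.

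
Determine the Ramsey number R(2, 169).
R(2, 169) = 169

R(2, k) = k for all k ≥ 2: in a 2-colouring of K_k, either some edge is red (a red K_2) or all edges are blue (a blue K_k). And K_{168} coloured all-blue has no blue K_169, so R(2, 169) > 168. Hence R(2, 169) = 169.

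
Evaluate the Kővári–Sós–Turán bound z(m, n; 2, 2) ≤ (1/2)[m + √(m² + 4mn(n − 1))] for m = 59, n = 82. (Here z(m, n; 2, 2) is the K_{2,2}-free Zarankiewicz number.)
z(59, 82; 2, 2) ≤ (1/2)[59 + √(59² + 4·59·82·81)] = (1/2)[59 + √1570993] = 656.1963

Kővári–Sós–Turán: let r_1, ..., r_59 be the row sums and z = Σ r_i the total number of 1s. Each pair of columns can share at most one row with both entries 1 (else a 2×2 all-ones block appears), so Σ_i C(r_i, 2) ≤ C(82, 2) = 3321. By convexity Σ_i C(r_i, 2) ≥ 59·C(z/59, 2) = z(z − 59)/(2·59), giving z² − 59z − 59·82·81 ≤ 0 and hence z ≤ (1/2)[59 + √(3481 + 4·391878)] = (1/2)[59 + √1570993] ≈ (1/2)(59 + 1253.3926) = 656.1963.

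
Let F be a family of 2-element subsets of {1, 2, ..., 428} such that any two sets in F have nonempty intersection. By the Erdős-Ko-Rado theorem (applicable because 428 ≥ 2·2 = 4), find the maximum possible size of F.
max |F| = C(427, 1) = 427

Erdős-Ko-Rado (1961): when n ≥ 2k, max |F| = C(n−1, k−1). The bound is attained by the star {A : i ∈ A} for any fixed i ∈ [n]. Here C(428−1, 2−1) = C(427, 1) = 427.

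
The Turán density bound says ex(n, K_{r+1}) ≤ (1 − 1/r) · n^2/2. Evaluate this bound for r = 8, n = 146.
Turán density bound = (7/8) · 146^2/2 = 37303/4 ≈ 9325.75

Turán's theorem: ex(n, K_{r+1}) is achieved by the complete r-partite Turán graph T(n, r) with parts as balanced as possible, and is at most (1 − 1/r) · n^2/2. For r = 8, n = 146: the density bound is (7/8) · 21316/2 = 37303/4 ≈ 9325.75. The integer-valued extremum is e(T(146, 8)) = 9325, which is strictly less than the density bound 37303/4 since 8 ∤ 146 (the parts of T(146, 8) cannot all be equal).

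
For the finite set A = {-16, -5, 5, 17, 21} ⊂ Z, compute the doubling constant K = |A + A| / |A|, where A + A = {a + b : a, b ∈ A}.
K = |A + A| / |A| = 15/5 = 3

Enumerate A + A = {a + b : a, b ∈ A}. With |A| = 5, there are |A|^2 = 25 ordered sum pairs; collecting distinct values, A + A = {-32, -21, -11, -10, 0, 1, 5, 10, 12, 16, 22, 26, 34, 38, 42}, so |A + A| = 15. Thus K = 15/5 = 3. For comparison, the minimum possible |A + A| over all 5-element sets is 2·5 − 1 = 9 (so min K = 9/5), attained only by arithmetic progressions.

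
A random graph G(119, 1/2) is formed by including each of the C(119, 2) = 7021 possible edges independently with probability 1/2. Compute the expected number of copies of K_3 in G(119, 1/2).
E[# K_3] = C(119, 3) · (1/2)^C(3, 2) = 273819 / 2^3 = 34227.375

For each 3-subset S of vertices (there are C(119, 3) = 273819 such S), let X_S = 1 if S induces a K_3 (all C(3, 2) = 3 edges present). Then P(X_S = 1) = (1/2)^3 = 1/8. By linearity of expectation, E[# K_3] = C(119, 3) · (1/2)^3 = 273819 / 8 = 34227.375.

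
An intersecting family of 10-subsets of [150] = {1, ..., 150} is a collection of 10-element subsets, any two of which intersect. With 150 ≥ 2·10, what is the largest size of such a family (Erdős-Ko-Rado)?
max |F| = C(149, 9) = 77970286548154

Erdős-Ko-Rado (1961): when n ≥ 2k, max |F| = C(n−1, k−1). The bound is attained by the star {A : i ∈ A} for any fixed i ∈ [n]. Here C(150−1, 10−1) = C(149, 9) = 77970286548154.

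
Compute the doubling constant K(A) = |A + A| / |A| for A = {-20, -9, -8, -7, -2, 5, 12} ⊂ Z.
K = |A + A| / |A| = 23/7

Enumerate A + A = {a + b : a, b ∈ A}. With |A| = 7, there are |A|^2 = 49 ordered sum pairs; collecting distinct values, A + A = {-40, -29, -28, -27, -22, -18, -17, -16, -15, -14, -11, -10, -9, -8, -4, -3, -2, 3, 4, 5, 10, 17, 24}, so |A + A| = 23. Thus K = 23/7. For comparison, the minimum possible |A + A| over all 7-element sets is 2·7 − 1 = 13 (so min K = 13/7), attained only by arithmetic progressions.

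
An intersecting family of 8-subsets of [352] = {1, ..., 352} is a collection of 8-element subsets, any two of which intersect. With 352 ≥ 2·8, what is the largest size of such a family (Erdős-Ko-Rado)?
max |F| = C(351, 7) = 122623572295575

Erdős-Ko-Rado (1961): when n ≥ 2k, max |F| = C(n−1, k−1). The bound is attained by the star {A : i ∈ A} for any fixed i ∈ [n]. Here C(352−1, 8−1) = C(351, 7) = 122623572295575.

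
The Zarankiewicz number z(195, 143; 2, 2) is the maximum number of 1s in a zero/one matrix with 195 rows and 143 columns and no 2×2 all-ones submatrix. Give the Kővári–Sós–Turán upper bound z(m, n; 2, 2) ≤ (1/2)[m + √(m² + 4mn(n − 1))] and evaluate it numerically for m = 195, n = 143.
z(195, 143; 2, 2) ≤ (1/2)[195 + √(195² + 4·195·143·142)] = (1/2)[195 + √15876705] = 2089.7792

Kővári–Sós–Turán: let r_1, ..., r_195 be the row sums and z = Σ r_i the total number of 1s. Each pair of columns can share at most one row with both entries 1 (else a 2×2 all-ones block appears), so Σ_i C(r_i, 2) ≤ C(143, 2) = 10153. By convexity Σ_i C(r_i, 2) ≥ 195·C(z/195, 2) = z(z − 195)/(2·195), giving z² − 195z − 195·143·142 ≤ 0 and hence z ≤ (1/2)[195 + √(38025 + 4·3959670)] = (1/2)[195 + √15876705] ≈ (1/2)(195 + 3984.5583) = 2089.7792.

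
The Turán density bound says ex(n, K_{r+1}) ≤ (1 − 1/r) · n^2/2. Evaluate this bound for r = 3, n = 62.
Turán density bound = (2/3) · 62^2/2 = 3844/3 ≈ 1281.3333

Turán's theorem: ex(n, K_{r+1}) is achieved by the complete r-partite Turán graph T(n, r) with parts as balanced as possible, and is at most (1 − 1/r) · n^2/2. For r = 3, n = 62: the density bound is (2/3) · 3844/2 = 3844/3 ≈ 1281.3333. The integer-valued extremum is e(T(62, 3)) = 1281, which is strictly less than the density bound 3844/3 since 3 ∤ 62 (the parts of T(62, 3) cannot all be equal).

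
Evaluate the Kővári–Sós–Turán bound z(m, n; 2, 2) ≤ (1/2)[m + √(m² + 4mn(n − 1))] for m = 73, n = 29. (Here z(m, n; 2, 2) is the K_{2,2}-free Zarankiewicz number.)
z(73, 29; 2, 2) ≤ (1/2)[73 + √(73² + 4·73·29·28)] = (1/2)[73 + √242433] = 282.6874

Kővári–Sós–Turán: let r_1, ..., r_73 be the row sums and z = Σ r_i the total number of 1s. Each pair of columns can share at most one row with both entries 1 (else a 2×2 all-ones block appears), so Σ_i C(r_i, 2) ≤ C(29, 2) = 406. By convexity Σ_i C(r_i, 2) ≥ 73·C(z/73, 2) = z(z − 73)/(2·73), giving z² − 73z − 73·29·28 ≤ 0 and hence z ≤ (1/2)[73 + √(5329 + 4·59276)] = (1/2)[73 + √242433] ≈ (1/2)(73 + 492.3749) = 282.6874.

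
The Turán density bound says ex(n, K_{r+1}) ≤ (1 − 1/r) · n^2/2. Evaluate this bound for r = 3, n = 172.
Turán density bound = (2/3) · 172^2/2 = 29584/3 ≈ 9861.3333

Turán's theorem: ex(n, K_{r+1}) is achieved by the complete r-partite Turán graph T(n, r) with parts as balanced as possible, and is at most (1 − 1/r) · n^2/2. For r = 3, n = 172: the density bound is (2/3) · 29584/2 = 29584/3 ≈ 9861.3333. The integer-valued extremum is e(T(172, 3)) = 9861, which is strictly less than the density bound 29584/3 since 3 ∤ 172 (the parts of T(172, 3) cannot all be equal).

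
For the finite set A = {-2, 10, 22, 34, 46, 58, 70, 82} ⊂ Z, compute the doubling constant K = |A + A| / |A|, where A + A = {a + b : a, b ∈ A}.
K = |A + A| / |A| = 15/8

Enumerate A + A = {a + b : a, b ∈ A}. With |A| = 8, there are |A|^2 = 64 ordered sum pairs; collecting distinct values, A + A = {-4, 8, 20, 32, 44, 56, 68, 80, 92, 104, 116, 128, 140, 152, 164}, so |A + A| = 15. Thus K = 15/8. Here |A + A| = 2|A| − 1 = 15, the minimum possible — so K = 15/8 is minimal, which holds iff A is an arithmetic progression.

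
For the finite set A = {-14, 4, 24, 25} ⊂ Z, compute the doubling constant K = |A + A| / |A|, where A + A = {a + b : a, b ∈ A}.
K = |A + A| / |A| = 10/4 = 5/2

Enumerate A + A = {a + b : a, b ∈ A}. With |A| = 4, there are |A|^2 = 16 ordered sum pairs; collecting distinct values, A + A = {-28, -10, 8, 10, 11, 28, 29, 48, 49, 50}, so |A + A| = 10. Thus K = 10/4 = 5/2. For comparison, the minimum possible |A + A| over all 4-element sets is 2·4 − 1 = 7 (so min K = 7/4), attained only by arithmetic progressions.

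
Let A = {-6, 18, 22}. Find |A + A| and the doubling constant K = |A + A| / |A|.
K = |A + A| / |A| = 6/3 = 2

Enumerate A + A = {a + b : a, b ∈ A}. With |A| = 3, there are |A|^2 = 9 ordered sum pairs; collecting distinct values, A + A = {-12, 12, 16, 36, 40, 44}, so |A + A| = 6. Thus K = 6/3 = 2. For comparison, the minimum possible |A + A| over all 3-element sets is 2·3 − 1 = 5 (so min K = 5/3), attained only by arithmetic progressions.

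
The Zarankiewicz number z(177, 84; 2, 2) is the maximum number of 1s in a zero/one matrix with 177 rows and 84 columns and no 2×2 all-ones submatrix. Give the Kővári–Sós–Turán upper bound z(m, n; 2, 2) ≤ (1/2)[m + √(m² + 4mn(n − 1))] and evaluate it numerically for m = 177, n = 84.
z(177, 84; 2, 2) ≤ (1/2)[177 + √(177² + 4·177·84·83)] = (1/2)[177 + √4967505] = 1202.895

Kővári–Sós–Turán: let r_1, ..., r_177 be the row sums and z = Σ r_i the total number of 1s. Each pair of columns can share at most one row with both entries 1 (else a 2×2 all-ones block appears), so Σ_i C(r_i, 2) ≤ C(84, 2) = 3486. By convexity Σ_i C(r_i, 2) ≥ 177·C(z/177, 2) = z(z − 177)/(2·177), giving z² − 177z − 177·84·83 ≤ 0 and hence z ≤ (1/2)[177 + √(31329 + 4·1234044)] = (1/2)[177 + √4967505] ≈ (1/2)(177 + 2228.79) = 1202.895.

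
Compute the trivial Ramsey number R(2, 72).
R(2, 72) = 72

R(2, k) = k for all k ≥ 2: in a 2-colouring of K_k, either some edge is red (a red K_2) or all edges are blue (a blue K_k). And K_{71} coloured all-blue has no blue K_72, so R(2, 72) > 71. Hence R(2, 72) = 72.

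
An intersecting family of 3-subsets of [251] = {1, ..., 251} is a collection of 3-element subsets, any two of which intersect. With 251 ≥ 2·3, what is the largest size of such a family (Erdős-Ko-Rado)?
max |F| = C(250, 2) = 31125

The Erdős-Ko-Rado theorem states: for n ≥ 2k, an intersecting family of k-subsets of an n-element set has size at most C(n − 1, k − 1), with equality for 'star' families {A ⊆ [n] : |A| = k, i ∈ A} (fix an element i). For n = 251, k = 3: C(250, 2) = 31125.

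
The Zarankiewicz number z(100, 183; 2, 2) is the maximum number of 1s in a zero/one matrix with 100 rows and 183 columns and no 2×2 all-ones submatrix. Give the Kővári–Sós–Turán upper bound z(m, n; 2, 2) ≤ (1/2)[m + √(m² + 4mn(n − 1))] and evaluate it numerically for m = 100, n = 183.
z(100, 183; 2, 2) ≤ (1/2)[100 + √(100² + 4·100·183·182)] = (1/2)[100 + √13332400] = 1875.678

Kővári–Sós–Turán: let r_1, ..., r_100 be the row sums and z = Σ r_i the total number of 1s. Each pair of columns can share at most one row with both entries 1 (else a 2×2 all-ones block appears), so Σ_i C(r_i, 2) ≤ C(183, 2) = 16653. By convexity Σ_i C(r_i, 2) ≥ 100·C(z/100, 2) = z(z − 100)/(2·100), giving z² − 100z − 100·183·182 ≤ 0 and hence z ≤ (1/2)[100 + √(10000 + 4·3330600)] = (1/2)[100 + √13332400] ≈ (1/2)(100 + 3651.3559) = 1875.678.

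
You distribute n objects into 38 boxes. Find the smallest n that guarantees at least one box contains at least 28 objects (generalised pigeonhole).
n = (28 − 1)·38 + 1 = 1027

By the generalised pigeonhole principle, to guarantee some box contains ≥ r objects we need more than (r − 1) · k objects total. Threshold: n = (r − 1) · k + 1. With r = 28 and k = 38: n = 27 · 38 + 1 = 1026 + 1 = 1027. For n = 1026 = 27 · 38, we can put exactly 27 objects in every box, avoiding 28 in any single one — so 1027 is tight.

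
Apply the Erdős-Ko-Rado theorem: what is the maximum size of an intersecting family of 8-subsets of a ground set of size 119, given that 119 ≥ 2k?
max |F| = C(118, 7) = 52722315984

The Erdős-Ko-Rado theorem states: for n ≥ 2k, an intersecting family of k-subsets of an n-element set has size at most C(n − 1, k − 1), with equality for 'star' families {A ⊆ [n] : |A| = k, i ∈ A} (fix an element i). For n = 119, k = 8: C(118, 7) = 52722315984.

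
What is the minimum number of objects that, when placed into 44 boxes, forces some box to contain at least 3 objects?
n = (3 − 1)·44 + 1 = 89

By the generalised pigeonhole principle, to guarantee some box contains ≥ r objects we need more than (r − 1) · k objects total. Threshold: n = (r − 1) · k + 1. With r = 3 and k = 44: n = 2 · 44 + 1 = 88 + 1 = 89. For n = 88 = 2 · 44, we can put exactly 2 objects in every box, avoiding 3 in any single one — so 89 is tight.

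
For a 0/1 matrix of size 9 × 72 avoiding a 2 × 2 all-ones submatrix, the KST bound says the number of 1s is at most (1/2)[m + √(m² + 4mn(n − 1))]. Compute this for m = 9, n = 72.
z(9, 72; 2, 2) ≤ (1/2)[9 + √(9² + 4·9·72·71)] = (1/2)[9 + √184113] = 219.042

Kővári–Sós–Turán: let r_1, ..., r_9 be the row sums and z = Σ r_i the total number of 1s. Each pair of columns can share at most one row with both entries 1 (else a 2×2 all-ones block appears), so Σ_i C(r_i, 2) ≤ C(72, 2) = 2556. By convexity Σ_i C(r_i, 2) ≥ 9·C(z/9, 2) = z(z − 9)/(2·9), giving z² − 9z − 9·72·71 ≤ 0 and hence z ≤ (1/2)[9 + √(81 + 4·46008)] = (1/2)[9 + √184113] ≈ (1/2)(9 + 429.0839) = 219.042.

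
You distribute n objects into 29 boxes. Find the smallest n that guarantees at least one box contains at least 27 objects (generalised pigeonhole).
n = (27 − 1)·29 + 1 = 755

By the generalised pigeonhole principle, to guarantee some box contains ≥ r objects we need more than (r − 1) · k objects total. Threshold: n = (r − 1) · k + 1. With r = 27 and k = 29: n = 26 · 29 + 1 = 754 + 1 = 755. For n = 754 = 26 · 29, we can put exactly 26 objects in every box, avoiding 27 in any single one — so 755 is tight.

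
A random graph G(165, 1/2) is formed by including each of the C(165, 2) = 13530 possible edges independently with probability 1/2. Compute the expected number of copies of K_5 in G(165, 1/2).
E[# K_5] = C(165, 5) · (1/2)^C(5, 2) = 958683033 / 2^10 ≈ 936213.899414

For each 5-subset S of vertices (there are C(165, 5) = 958683033 such S), let X_S = 1 if S induces a K_5 (all C(5, 2) = 10 edges present). Then P(X_S = 1) = (1/2)^10 = 1/1024. By linearity of expectation, E[# K_5] = C(165, 5) · (1/2)^10 = 958683033 / 1024 ≈ 936213.899414.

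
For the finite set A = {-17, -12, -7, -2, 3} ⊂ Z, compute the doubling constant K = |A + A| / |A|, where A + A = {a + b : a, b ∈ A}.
K = |A + A| / |A| = 9/5

Enumerate A + A = {a + b : a, b ∈ A}. With |A| = 5, there are |A|^2 = 25 ordered sum pairs; collecting distinct values, A + A = {-34, -29, -24, -19, -14, -9, -4, 1, 6}, so |A + A| = 9. Thus K = 9/5. Here |A + A| = 2|A| − 1 = 9, the minimum possible — so K = 9/5 is minimal, which holds iff A is an arithmetic progression.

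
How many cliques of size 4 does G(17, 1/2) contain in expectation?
E[# K_4] = C(17, 4) · (1/2)^C(4, 2) = 2380 / 2^6 = 595/16 = 37.1875

For each 4-subset S of vertices (there are C(17, 4) = 2380 such S), let X_S = 1 if S induces a K_4 (all C(4, 2) = 6 edges present). Then P(X_S = 1) = (1/2)^6 = 1/64. By linearity of expectation, E[# K_4] = C(17, 4) · (1/2)^6 = 2380 / 64 = 595/16 = 37.1875.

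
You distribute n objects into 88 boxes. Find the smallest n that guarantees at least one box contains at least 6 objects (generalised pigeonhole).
n = (6 − 1)·88 + 1 = 441

By the generalised pigeonhole principle, to guarantee some box contains ≥ r objects we need more than (r − 1) · k objects total. Threshold: n = (r − 1) · k + 1. With r = 6 and k = 88: n = 5 · 88 + 1 = 440 + 1 = 441. For n = 440 = 5 · 88, we can put exactly 5 objects in every box, avoiding 6 in any single one — so 441 is tight.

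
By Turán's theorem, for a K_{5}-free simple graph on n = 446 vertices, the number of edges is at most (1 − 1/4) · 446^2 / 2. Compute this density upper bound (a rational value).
Turán density bound = (3/4) · 446^2/2 = 149187/2 ≈ 74593.5

Turán's theorem: ex(n, K_{r+1}) is achieved by the complete r-partite Turán graph T(n, r) with parts as balanced as possible, and is at most (1 − 1/r) · n^2/2. For r = 4, n = 446: the density bound is (3/4) · 198916/2 = 149187/2 ≈ 74593.5. The integer-valued extremum is e(T(446, 4)) = 74593, which is strictly less than the density bound 149187/2 since 4 ∤ 446 (the parts of T(446, 4) cannot all be equal).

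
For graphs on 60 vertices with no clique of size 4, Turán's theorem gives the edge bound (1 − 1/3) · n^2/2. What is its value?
Turán density bound = (2/3) · 60^2/2 = 1200

Turán's theorem: ex(n, K_{r+1}) is achieved by the complete r-partite Turán graph T(n, r) with parts as balanced as possible, and is at most (1 − 1/r) · n^2/2. For r = 3, n = 60: the density bound is (2/3) · 3600/2 = 1200. Since 3 ∣ 60, the Turán graph T(60, 3) has parts of equal size 20, and its edge count e(T(60, 3)) = 1200 attains the density bound exactly.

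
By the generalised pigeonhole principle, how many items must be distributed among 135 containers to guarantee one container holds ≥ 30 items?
n = (30 − 1)·135 + 1 = 3916

By the generalised pigeonhole principle, to guarantee some box contains ≥ r objects we need more than (r − 1) · k objects total. Threshold: n = (r − 1) · k + 1. With r = 30 and k = 135: n = 29 · 135 + 1 = 3915 + 1 = 3916. For n = 3915 = 29 · 135, we can put exactly 29 objects in every box, avoiding 30 in any single one — so 3916 is tight.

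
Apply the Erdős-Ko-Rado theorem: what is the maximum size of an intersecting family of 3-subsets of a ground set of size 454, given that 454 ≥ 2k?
max |F| = C(453, 2) = 102378

Erdős-Ko-Rado (1961): when n ≥ 2k, max |F| = C(n−1, k−1). The bound is attained by the star {A : i ∈ A} for any fixed i ∈ [n]. Here C(454−1, 3−1) = C(453, 2) = 102378.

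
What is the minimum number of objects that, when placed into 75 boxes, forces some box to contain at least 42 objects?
n = (42 − 1)·75 + 1 = 3076

By the generalised pigeonhole principle, to guarantee some box contains ≥ r objects we need more than (r − 1) · k objects total. Threshold: n = (r − 1) · k + 1. With r = 42 and k = 75: n = 41 · 75 + 1 = 3075 + 1 = 3076. For n = 3075 = 41 · 75, we can put exactly 41 objects in every box, avoiding 42 in any single one — so 3076 is tight.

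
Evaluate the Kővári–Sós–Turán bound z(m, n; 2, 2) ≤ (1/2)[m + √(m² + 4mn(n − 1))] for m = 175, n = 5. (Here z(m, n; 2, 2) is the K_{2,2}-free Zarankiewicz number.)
z(175, 5; 2, 2) ≤ (1/2)[175 + √(175² + 4·175·5·4)] = (1/2)[175 + √44625] = 193.1232

Kővári–Sós–Turán: let r_1, ..., r_175 be the row sums and z = Σ r_i the total number of 1s. Each pair of columns can share at most one row with both entries 1 (else a 2×2 all-ones block appears), so Σ_i C(r_i, 2) ≤ C(5, 2) = 10. By convexity Σ_i C(r_i, 2) ≥ 175·C(z/175, 2) = z(z − 175)/(2·175), giving z² − 175z − 175·5·4 ≤ 0 and hence z ≤ (1/2)[175 + √(30625 + 4·3500)] = (1/2)[175 + √44625] ≈ (1/2)(175 + 211.2463) = 193.1232.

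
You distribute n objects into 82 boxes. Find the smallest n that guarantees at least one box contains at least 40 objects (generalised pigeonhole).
n = (40 − 1)·82 + 1 = 3199

By the generalised pigeonhole principle, to guarantee some box contains ≥ r objects we need more than (r − 1) · k objects total. Threshold: n = (r − 1) · k + 1. With r = 40 and k = 82: n = 39 · 82 + 1 = 3198 + 1 = 3199. For n = 3198 = 39 · 82, we can put exactly 39 objects in every box, avoiding 40 in any single one — so 3199 is tight.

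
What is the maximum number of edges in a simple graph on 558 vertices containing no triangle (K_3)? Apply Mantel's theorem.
ex(558, K_3) = ⌊558^2/4⌋ = 77841

Mantel (1907): a triangle-free graph on n vertices has at most ⌊n^2/4⌋ edges, with equality for the complete bipartite graph K_{⌊n/2⌋, ⌈n/2⌉}. For n = 558: ⌊558^2/4⌋ = ⌊311364/4⌋ = 77841. The extremal graph is K_{279, 279}, which has 279·279 = 77841 edges.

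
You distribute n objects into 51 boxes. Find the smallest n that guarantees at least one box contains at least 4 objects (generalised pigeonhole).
n = (4 − 1)·51 + 1 = 154

By the generalised pigeonhole principle, to guarantee some box contains ≥ r objects we need more than (r − 1) · k objects total. Threshold: n = (r − 1) · k + 1. With r = 4 and k = 51: n = 3 · 51 + 1 = 153 + 1 = 154. For n = 153 = 3 · 51, we can put exactly 3 objects in every box, avoiding 4 in any single one — so 154 is tight.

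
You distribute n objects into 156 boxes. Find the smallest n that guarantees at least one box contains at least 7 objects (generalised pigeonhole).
n = (7 − 1)·156 + 1 = 937

By the generalised pigeonhole principle, to guarantee some box contains ≥ r objects we need more than (r − 1) · k objects total. Threshold: n = (r − 1) · k + 1. With r = 7 and k = 156: n = 6 · 156 + 1 = 936 + 1 = 937. For n = 936 = 6 · 156, we can put exactly 6 objects in every box, avoiding 7 in any single one — so 937 is tight.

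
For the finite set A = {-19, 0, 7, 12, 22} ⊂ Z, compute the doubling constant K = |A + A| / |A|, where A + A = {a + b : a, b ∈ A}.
K = |A + A| / |A| = 15/5 = 3

Enumerate A + A = {a + b : a, b ∈ A}. With |A| = 5, there are |A|^2 = 25 ordered sum pairs; collecting distinct values, A + A = {-38, -19, -12, -7, 0, 3, 7, 12, 14, 19, 22, 24, 29, 34, 44}, so |A + A| = 15. Thus K = 15/5 = 3. For comparison, the minimum possible |A + A| over all 5-element sets is 2·5 − 1 = 9 (so min K = 9/5), attained only by arithmetic progressions.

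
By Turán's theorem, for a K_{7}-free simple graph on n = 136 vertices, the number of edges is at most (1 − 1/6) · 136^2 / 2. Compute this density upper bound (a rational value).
Turán density bound = (5/6) · 136^2/2 = 23120/3 ≈ 7706.6667

Turán's theorem: ex(n, K_{r+1}) is achieved by the complete r-partite Turán graph T(n, r) with parts as balanced as possible, and is at most (1 − 1/r) · n^2/2. For r = 6, n = 136: the density bound is (5/6) · 18496/2 = 23120/3 ≈ 7706.6667. The integer-valued extremum is e(T(136, 6)) = 7706, which is strictly less than the density bound 23120/3 since 6 ∤ 136 (the parts of T(136, 6) cannot all be equal).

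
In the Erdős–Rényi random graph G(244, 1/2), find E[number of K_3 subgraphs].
E[# K_3] = C(244, 3) · (1/2)^C(3, 2) = 2391444 / 2^3 = 597861/2 = 298930.5

For each 3-subset S of vertices (there are C(244, 3) = 2391444 such S), let X_S = 1 if S induces a K_3 (all C(3, 2) = 3 edges present). Then P(X_S = 1) = (1/2)^3 = 1/8. By linearity of expectation, E[# K_3] = C(244, 3) · (1/2)^3 = 2391444 / 8 = 597861/2 = 298930.5.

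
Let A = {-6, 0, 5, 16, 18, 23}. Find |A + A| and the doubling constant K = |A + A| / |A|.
K = |A + A| / |A| = 19/6

Enumerate A + A = {a + b : a, b ∈ A}. With |A| = 6, there are |A|^2 = 36 ordered sum pairs; collecting distinct values, A + A = {-12, -6, -1, 0, 5, 10, 12, 16, 17, 18, 21, 23, 28, 32, 34, 36, 39, 41, 46}, so |A + A| = 19. Thus K = 19/6. For comparison, the minimum possible |A + A| over all 6-element sets is 2·6 − 1 = 11 (so min K = 11/6), attained only by arithmetic progressions.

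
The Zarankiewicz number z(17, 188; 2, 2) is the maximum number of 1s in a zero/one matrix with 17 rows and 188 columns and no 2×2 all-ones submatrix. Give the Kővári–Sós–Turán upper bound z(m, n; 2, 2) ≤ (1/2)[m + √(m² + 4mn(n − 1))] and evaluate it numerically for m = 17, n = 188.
z(17, 188; 2, 2) ≤ (1/2)[17 + √(17² + 4·17·188·187)] = (1/2)[17 + √2390897] = 781.6263

Kővári–Sós–Turán: let r_1, ..., r_17 be the row sums and z = Σ r_i the total number of 1s. Each pair of columns can share at most one row with both entries 1 (else a 2×2 all-ones block appears), so Σ_i C(r_i, 2) ≤ C(188, 2) = 17578. By convexity Σ_i C(r_i, 2) ≥ 17·C(z/17, 2) = z(z − 17)/(2·17), giving z² − 17z − 17·188·187 ≤ 0 and hence z ≤ (1/2)[17 + √(289 + 4·597652)] = (1/2)[17 + √2390897] ≈ (1/2)(17 + 1546.2526) = 781.6263.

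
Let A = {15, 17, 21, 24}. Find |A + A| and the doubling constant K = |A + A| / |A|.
K = |A + A| / |A| = 10/4 = 5/2

Enumerate A + A = {a + b : a, b ∈ A}. With |A| = 4, there are |A|^2 = 16 ordered sum pairs; collecting distinct values, A + A = {30, 32, 34, 36, 38, 39, 41, 42, 45, 48}, so |A + A| = 10. Thus K = 10/4 = 5/2. For comparison, the minimum possible |A + A| over all 4-element sets is 2·4 − 1 = 7 (so min K = 7/4), attained only by arithmetic progressions.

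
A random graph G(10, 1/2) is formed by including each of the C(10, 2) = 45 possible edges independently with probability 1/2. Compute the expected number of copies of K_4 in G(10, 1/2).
E[# K_4] = C(10, 4) · (1/2)^C(4, 2) = 210 / 2^6 = 105/32 = 3.28125

For each 4-subset S of vertices (there are C(10, 4) = 210 such S), let X_S = 1 if S induces a K_4 (all C(4, 2) = 6 edges present). Then P(X_S = 1) = (1/2)^6 = 1/64. By linearity of expectation, E[# K_4] = C(10, 4) · (1/2)^6 = 210 / 64 = 105/32 = 3.28125.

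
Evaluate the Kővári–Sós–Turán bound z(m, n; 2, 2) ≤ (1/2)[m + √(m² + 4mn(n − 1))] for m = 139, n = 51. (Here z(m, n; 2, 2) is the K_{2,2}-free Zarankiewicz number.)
z(139, 51; 2, 2) ≤ (1/2)[139 + √(139² + 4·139·51·50)] = (1/2)[139 + √1437121] = 668.8999

Kővári–Sós–Turán: let r_1, ..., r_139 be the row sums and z = Σ r_i the total number of 1s. Each pair of columns can share at most one row with both entries 1 (else a 2×2 all-ones block appears), so Σ_i C(r_i, 2) ≤ C(51, 2) = 1275. By convexity Σ_i C(r_i, 2) ≥ 139·C(z/139, 2) = z(z − 139)/(2·139), giving z² − 139z − 139·51·50 ≤ 0 and hence z ≤ (1/2)[139 + √(19321 + 4·354450)] = (1/2)[139 + √1437121] ≈ (1/2)(139 + 1198.7998) = 668.8999.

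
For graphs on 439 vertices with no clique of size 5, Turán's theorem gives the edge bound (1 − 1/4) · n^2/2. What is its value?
Turán density bound = (3/4) · 439^2/2 = 578163/8 ≈ 72270.375

Turán's theorem: ex(n, K_{r+1}) is achieved by the complete r-partite Turán graph T(n, r) with parts as balanced as possible, and is at most (1 − 1/r) · n^2/2. For r = 4, n = 439: the density bound is (3/4) · 192721/2 = 578163/8 ≈ 72270.375. The integer-valued extremum is e(T(439, 4)) = 72270, which is strictly less than the density bound 578163/8 since 4 ∤ 439 (the parts of T(439, 4) cannot all be equal).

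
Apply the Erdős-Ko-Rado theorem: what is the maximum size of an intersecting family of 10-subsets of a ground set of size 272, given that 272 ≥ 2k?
max |F| = C(271, 9) = 18995710556429805

Erdős-Ko-Rado (1961): when n ≥ 2k, max |F| = C(n−1, k−1). The bound is attained by the star {A : i ∈ A} for any fixed i ∈ [n]. Here C(272−1, 10−1) = C(271, 9) = 18995710556429805.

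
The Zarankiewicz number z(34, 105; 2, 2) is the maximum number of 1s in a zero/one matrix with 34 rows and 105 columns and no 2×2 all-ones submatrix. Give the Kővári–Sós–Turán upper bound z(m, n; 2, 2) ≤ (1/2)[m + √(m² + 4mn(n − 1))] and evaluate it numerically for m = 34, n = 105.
z(34, 105; 2, 2) ≤ (1/2)[34 + √(34² + 4·34·105·104)] = (1/2)[34 + √1486276] = 626.5646

Kővári–Sós–Turán: let r_1, ..., r_34 be the row sums and z = Σ r_i the total number of 1s. Each pair of columns can share at most one row with both entries 1 (else a 2×2 all-ones block appears), so Σ_i C(r_i, 2) ≤ C(105, 2) = 5460. By convexity Σ_i C(r_i, 2) ≥ 34·C(z/34, 2) = z(z − 34)/(2·34), giving z² − 34z − 34·105·104 ≤ 0 and hence z ≤ (1/2)[34 + √(1156 + 4·371280)] = (1/2)[34 + √1486276] ≈ (1/2)(34 + 1219.1292) = 626.5646.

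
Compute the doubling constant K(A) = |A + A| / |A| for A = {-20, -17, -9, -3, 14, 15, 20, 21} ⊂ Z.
K = |A + A| / |A| = 32/8 = 4

Enumerate A + A = {a + b : a, b ∈ A}. With |A| = 8, there are |A|^2 = 64 ordered sum pairs; collecting distinct values, A + A = {-40, -37, -34, -29, -26, -23, -20, -18, -12, -6, -5, -3, -2, 0, 1, 3, 4, 5, 6, 11, 12, 17, 18, 28, 29, 30, 34, 35, 36, 40, 41, 42}, so |A + A| = 32. Thus K = 32/8 = 4. For comparison, the minimum possible |A + A| over all 8-element sets is 2·8 − 1 = 15 (so min K = 15/8), attained only by arithmetic progressions.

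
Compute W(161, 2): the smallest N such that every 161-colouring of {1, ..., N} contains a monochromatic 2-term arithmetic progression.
W(161, 2) = 161 + 1 = 162

A 2-term AP is any pair of integers, so a monochromatic 2-AP exists iff some colour is used at least twice. With 161 colours, the colouring i ↦ i on {1, ..., 161} uses each colour once, avoiding any monochromatic pair, so W(161, 2) > 161. For {1, ..., 162}, pigeonhole forces two integers of the same colour, which form a monochromatic 2-AP. Hence W(161, 2) = 162.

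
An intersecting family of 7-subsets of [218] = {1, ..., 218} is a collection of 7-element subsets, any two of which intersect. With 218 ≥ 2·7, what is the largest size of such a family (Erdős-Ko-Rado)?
max |F| = C(217, 6) = 135253554156

The Erdős-Ko-Rado theorem states: for n ≥ 2k, an intersecting family of k-subsets of an n-element set has size at most C(n − 1, k − 1), with equality for 'star' families {A ⊆ [n] : |A| = k, i ∈ A} (fix an element i). For n = 218, k = 7: C(217, 6) = 135253554156.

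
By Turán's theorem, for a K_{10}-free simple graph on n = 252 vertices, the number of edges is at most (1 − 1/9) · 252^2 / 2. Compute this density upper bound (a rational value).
Turán density bound = (8/9) · 252^2/2 = 28224

Turán's theorem: ex(n, K_{r+1}) is achieved by the complete r-partite Turán graph T(n, r) with parts as balanced as possible, and is at most (1 − 1/r) · n^2/2. For r = 9, n = 252: the density bound is (8/9) · 63504/2 = 28224. Since 9 ∣ 252, the Turán graph T(252, 9) has parts of equal size 28, and its edge count e(T(252, 9)) = 28224 attains the density bound exactly.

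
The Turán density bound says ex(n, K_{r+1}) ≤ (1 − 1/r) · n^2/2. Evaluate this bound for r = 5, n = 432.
Turán density bound = (4/5) · 432^2/2 = 373248/5 ≈ 74649.6

Turán's theorem: ex(n, K_{r+1}) is achieved by the complete r-partite Turán graph T(n, r) with parts as balanced as possible, and is at most (1 − 1/r) · n^2/2. For r = 5, n = 432: the density bound is (4/5) · 186624/2 = 373248/5 ≈ 74649.6. The integer-valued extremum is e(T(432, 5)) = 74649, which is strictly less than the density bound 373248/5 since 5 ∤ 432 (the parts of T(432, 5) cannot all be equal).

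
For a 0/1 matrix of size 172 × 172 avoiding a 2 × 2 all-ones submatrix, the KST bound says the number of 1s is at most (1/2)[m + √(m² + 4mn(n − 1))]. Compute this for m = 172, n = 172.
z(172, 172; 2, 2) ≤ (1/2)[172 + √(172² + 4·172·172·171)] = (1/2)[172 + √20265040] = 2336.8354

Kővári–Sós–Turán: let r_1, ..., r_172 be the row sums and z = Σ r_i the total number of 1s. Each pair of columns can share at most one row with both entries 1 (else a 2×2 all-ones block appears), so Σ_i C(r_i, 2) ≤ C(172, 2) = 14706. By convexity Σ_i C(r_i, 2) ≥ 172·C(z/172, 2) = z(z − 172)/(2·172), giving z² − 172z − 172·172·171 ≤ 0 and hence z ≤ (1/2)[172 + √(29584 + 4·5058864)] = (1/2)[172 + √20265040] ≈ (1/2)(172 + 4501.6708) = 2336.8354.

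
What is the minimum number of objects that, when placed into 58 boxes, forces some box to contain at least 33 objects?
n = (33 − 1)·58 + 1 = 1857

By the generalised pigeonhole principle, to guarantee some box contains ≥ r objects we need more than (r − 1) · k objects total. Threshold: n = (r − 1) · k + 1. With r = 33 and k = 58: n = 32 · 58 + 1 = 1856 + 1 = 1857. For n = 1856 = 32 · 58, we can put exactly 32 objects in every box, avoiding 33 in any single one — so 1857 is tight.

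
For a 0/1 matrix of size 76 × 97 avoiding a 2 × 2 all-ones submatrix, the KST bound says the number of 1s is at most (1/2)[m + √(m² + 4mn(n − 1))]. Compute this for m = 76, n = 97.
z(76, 97; 2, 2) ≤ (1/2)[76 + √(76² + 4·76·97·96)] = (1/2)[76 + √2836624] = 880.114

Kővári–Sós–Turán: let r_1, ..., r_76 be the row sums and z = Σ r_i the total number of 1s. Each pair of columns can share at most one row with both entries 1 (else a 2×2 all-ones block appears), so Σ_i C(r_i, 2) ≤ C(97, 2) = 4656. By convexity Σ_i C(r_i, 2) ≥ 76·C(z/76, 2) = z(z − 76)/(2·76), giving z² − 76z − 76·97·96 ≤ 0 and hence z ≤ (1/2)[76 + √(5776 + 4·707712)] = (1/2)[76 + √2836624] ≈ (1/2)(76 + 1684.228) = 880.114.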